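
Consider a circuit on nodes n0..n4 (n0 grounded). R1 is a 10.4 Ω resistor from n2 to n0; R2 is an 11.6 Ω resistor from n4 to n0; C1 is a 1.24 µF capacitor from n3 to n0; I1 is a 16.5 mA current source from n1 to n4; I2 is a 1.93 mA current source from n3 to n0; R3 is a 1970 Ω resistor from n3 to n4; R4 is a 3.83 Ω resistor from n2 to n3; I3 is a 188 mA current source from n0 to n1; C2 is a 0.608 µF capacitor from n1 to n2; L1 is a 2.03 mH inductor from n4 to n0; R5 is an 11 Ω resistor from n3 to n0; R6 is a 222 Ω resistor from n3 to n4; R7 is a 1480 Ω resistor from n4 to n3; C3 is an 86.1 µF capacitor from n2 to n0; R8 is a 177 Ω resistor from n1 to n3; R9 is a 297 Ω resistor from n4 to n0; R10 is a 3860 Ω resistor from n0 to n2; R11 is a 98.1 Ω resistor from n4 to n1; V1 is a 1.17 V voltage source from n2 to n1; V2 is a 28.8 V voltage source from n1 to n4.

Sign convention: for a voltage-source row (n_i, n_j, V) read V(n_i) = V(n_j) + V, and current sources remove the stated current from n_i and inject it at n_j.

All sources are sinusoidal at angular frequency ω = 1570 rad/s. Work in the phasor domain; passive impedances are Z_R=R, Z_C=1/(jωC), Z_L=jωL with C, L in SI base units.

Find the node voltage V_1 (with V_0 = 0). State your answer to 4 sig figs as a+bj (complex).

Element admittances at ω=1570 rad/s:
  Y(R1) = 0.09615+0.000j S between n2,n0
  Y(R2) = 0.08621+0.000j S between n4,n0
  Y(C1) = 0.000+0.001947j S between n3,n0
  I1: injects 0.0165 A into n4 (from n1)
  I2: injects 0.00193 A into n0 (from n3)
  Y(R3) = 0.0005076+0.000j S between n3,n4
  Y(R4) = 0.2611+0.000j S between n2,n3
  I3: injects 0.188 A into n1 (from n0)
  Y(C2) = 0.000+0.0009546j S between n1,n2
  Y(L1) = 0.000-0.3138j S between n4,n0
  Y(R5) = 0.09091+0.000j S between n3,n0
  Y(R6) = 0.004505+0.000j S between n3,n4
  Y(R7) = 0.0006757+0.000j S between n4,n3
  Y(C3) = 0.000+0.1352j S between n2,n0
  Y(R8) = 0.005650+0.000j S between n1,n3
  Y(R9) = 0.003367+0.000j S between n4,n0
  Y(R10) = 0.0002591+0.000j S between n0,n2
  Y(R11) = 0.01019+0.000j S between n4,n1
  V1: constraint V(n2)−V(n1) = 1.17
  V2: constraint V(n1)−V(n4) = 28.8
Assemble and solve the 6×6 MNA system:
  V(n1)=23.91-19.48j  V(n2)=25.08-19.48j  V(n3)=18.23-14.71j  V(n4)=-4.893-19.48j
  i(V1)=-6.839-0.2653j  i(V2)=-6.993-0.2372j

23.91-19.48j V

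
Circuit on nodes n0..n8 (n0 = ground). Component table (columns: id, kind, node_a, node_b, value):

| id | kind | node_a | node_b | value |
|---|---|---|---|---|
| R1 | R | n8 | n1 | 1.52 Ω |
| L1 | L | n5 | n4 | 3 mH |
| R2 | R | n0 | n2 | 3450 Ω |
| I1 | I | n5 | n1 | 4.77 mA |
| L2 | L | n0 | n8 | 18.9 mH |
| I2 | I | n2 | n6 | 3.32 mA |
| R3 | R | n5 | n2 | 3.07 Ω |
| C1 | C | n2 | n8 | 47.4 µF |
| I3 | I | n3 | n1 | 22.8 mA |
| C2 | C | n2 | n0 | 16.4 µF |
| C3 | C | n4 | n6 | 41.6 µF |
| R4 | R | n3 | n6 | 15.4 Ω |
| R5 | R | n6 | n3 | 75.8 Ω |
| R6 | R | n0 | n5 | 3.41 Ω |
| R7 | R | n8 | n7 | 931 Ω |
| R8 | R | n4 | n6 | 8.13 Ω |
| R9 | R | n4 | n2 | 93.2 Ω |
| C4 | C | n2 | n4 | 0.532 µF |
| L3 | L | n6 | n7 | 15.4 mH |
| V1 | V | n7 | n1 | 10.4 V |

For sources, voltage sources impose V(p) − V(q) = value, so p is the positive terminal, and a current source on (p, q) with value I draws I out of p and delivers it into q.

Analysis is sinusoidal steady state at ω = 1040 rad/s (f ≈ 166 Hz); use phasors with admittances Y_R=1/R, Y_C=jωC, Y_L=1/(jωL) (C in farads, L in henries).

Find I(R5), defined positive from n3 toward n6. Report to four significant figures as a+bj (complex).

Apply KCL at each of the 8 non-ground nodes and solve the resulting linear system.
Node n1: branches {R1, I1, I3, V1} → V_1 = -8.749+0.6350j
Node n2: branches {R2, I2, R3, C1, C2, R9, C4} → V_2 = -0.8209-2.507j
Node n3: branches {I3, R4, R5} → V_3 = 0.4947-1.772j
Node n4: branches {L1, C3, R8, R9, C4} → V_4 = -0.02238-1.049j
Node n5: branches {L1, I1, R3, R6} → V_5 = -0.2409-1.432j
Node n6: branches {I2, C3, R4, R5, R8, L3} → V_6 = 0.7866-1.772j
Node n7: branches {R7, L3, V1} → V_7 = 1.651+0.6350j
Node n8: branches {R1, L2, C1, R7} → V_8 = -8.546+0.5531j
Source currents: i(V1)=-0.1612+0.05388j

-0.003850+0.000j A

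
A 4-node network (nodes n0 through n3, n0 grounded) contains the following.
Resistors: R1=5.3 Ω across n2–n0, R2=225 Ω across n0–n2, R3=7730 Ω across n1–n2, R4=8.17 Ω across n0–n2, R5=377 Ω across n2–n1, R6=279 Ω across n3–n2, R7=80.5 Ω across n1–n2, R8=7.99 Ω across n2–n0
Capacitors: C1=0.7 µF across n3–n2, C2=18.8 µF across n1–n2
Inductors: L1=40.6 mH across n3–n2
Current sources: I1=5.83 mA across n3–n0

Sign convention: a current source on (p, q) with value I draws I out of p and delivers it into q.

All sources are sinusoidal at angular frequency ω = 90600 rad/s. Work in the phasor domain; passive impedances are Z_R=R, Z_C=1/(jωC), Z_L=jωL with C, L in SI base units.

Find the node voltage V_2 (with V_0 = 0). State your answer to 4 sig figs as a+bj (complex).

MNA unknowns: 3 node voltages V₁..V_3
R1: Y=0.1887+0.000j on G[2,0]
R2: Y=0.004444+0.000j on G[0,2]
R3: Y=0.0001294+0.000j on G[1,2]
R4: Y=0.1224+0.000j on G[0,2]
R5: Y=0.002653+0.000j on G[2,1]
R6: Y=0.003584+0.000j on G[3,2]
R7: Y=0.01242+0.000j on G[1,2]
R8: Y=0.1252+0.000j on G[2,0]
C1: Y=0.000+0.06342j on G[3,2]
L1: Y=0.000-0.0002719j on G[3,2]
C2: Y=0.000+1.703j on G[1,2]
I1: z[3]−=0.00583, z[0]+=0.00583
solve → V1=-0.01323+0.000j, V2=-0.01323+0.000j, V3=-0.01845+0.09203j

-0.01323+0.000j V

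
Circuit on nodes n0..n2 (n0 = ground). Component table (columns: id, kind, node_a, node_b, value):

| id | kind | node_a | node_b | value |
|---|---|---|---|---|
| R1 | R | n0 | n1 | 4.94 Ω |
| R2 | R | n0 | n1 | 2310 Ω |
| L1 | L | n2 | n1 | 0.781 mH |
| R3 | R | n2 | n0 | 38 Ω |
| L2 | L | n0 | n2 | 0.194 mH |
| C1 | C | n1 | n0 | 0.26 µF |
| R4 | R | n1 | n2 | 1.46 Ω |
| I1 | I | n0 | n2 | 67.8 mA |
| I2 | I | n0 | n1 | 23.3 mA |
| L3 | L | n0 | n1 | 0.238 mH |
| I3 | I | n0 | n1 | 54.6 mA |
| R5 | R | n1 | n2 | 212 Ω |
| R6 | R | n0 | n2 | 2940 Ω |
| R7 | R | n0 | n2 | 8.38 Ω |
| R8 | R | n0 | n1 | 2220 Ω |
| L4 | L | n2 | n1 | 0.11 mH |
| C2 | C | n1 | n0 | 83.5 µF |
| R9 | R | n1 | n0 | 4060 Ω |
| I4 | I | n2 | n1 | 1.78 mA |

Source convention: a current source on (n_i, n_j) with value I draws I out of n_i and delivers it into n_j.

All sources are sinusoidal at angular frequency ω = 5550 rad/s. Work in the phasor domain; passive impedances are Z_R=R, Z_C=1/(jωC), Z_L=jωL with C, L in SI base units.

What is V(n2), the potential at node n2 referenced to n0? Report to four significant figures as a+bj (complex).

MNA unknowns: 2 node voltages V₁..V_2
R1: Y=0.2024+0.000j on G[0,1]
R2: Y=0.0004329+0.000j on G[0,1]
L1: Y=0.000-0.2307j on G[2,1]
R3: Y=0.02632+0.000j on G[2,0]
L2: Y=0.000-0.9288j on G[0,2]
C1: Y=0.000+0.001443j on G[1,0]
R4: Y=0.6849+0.000j on G[1,2]
I1: z[0]−=0.0678, z[2]+=0.0678
I2: z[0]−=0.0233, z[1]+=0.0233
L3: Y=0.000-0.7571j on G[0,1]
I3: z[0]−=0.0546, z[1]+=0.0546
R5: Y=0.004717+0.000j on G[1,2]
R6: Y=0.0003401+0.000j on G[0,2]
R7: Y=0.1193+0.000j on G[0,2]
R8: Y=0.0004505+0.000j on G[0,1]
L4: Y=0.000-1.638j on G[2,1]
C2: Y=0.000+0.4634j on G[1,0]
R9: Y=0.0002463+0.000j on G[1,0]
I4: z[2]−=0.00178, z[1]+=0.00178
solve → V1=0.04177+0.1201j, V2=0.02973+0.1053j

0.02973+0.1053j V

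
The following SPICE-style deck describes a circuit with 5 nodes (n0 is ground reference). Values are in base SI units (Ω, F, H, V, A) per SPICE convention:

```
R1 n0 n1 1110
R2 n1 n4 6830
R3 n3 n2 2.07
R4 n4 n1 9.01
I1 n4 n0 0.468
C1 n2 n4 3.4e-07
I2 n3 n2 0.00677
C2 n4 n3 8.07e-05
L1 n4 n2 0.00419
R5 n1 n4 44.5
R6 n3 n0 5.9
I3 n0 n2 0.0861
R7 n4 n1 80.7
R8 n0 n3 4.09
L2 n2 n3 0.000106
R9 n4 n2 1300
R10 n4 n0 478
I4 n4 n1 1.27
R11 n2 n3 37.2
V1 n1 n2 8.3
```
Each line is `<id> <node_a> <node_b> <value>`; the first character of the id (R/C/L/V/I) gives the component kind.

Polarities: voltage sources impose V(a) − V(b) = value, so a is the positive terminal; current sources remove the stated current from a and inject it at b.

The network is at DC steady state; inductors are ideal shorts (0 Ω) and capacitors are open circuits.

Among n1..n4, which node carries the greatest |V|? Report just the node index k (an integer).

1

MNA unknowns: 4 node voltages V₁..V_4 plus 3 source currents (L1, L2, V1)
R1: Y=0.0009009 on G[0,1]
R2: Y=0.0001464 on G[1,4]
R3: Y=0.4831 on G[3,2]
R4: Y=0.1110 on G[4,1]
I1: z[4]−=0.468, z[0]+=0.468
C1: Y=0.000 on G[2,4]
I2: z[3]−=0.00677, z[2]+=0.00677
C2: Y=0.000 on G[4,3]
L1: row V4−V2=0, i_L1 at 4,2
R5: Y=0.02247 on G[1,4]
R6: Y=0.1695 on G[3,0]
I3: z[0]−=0.0861, z[2]+=0.0861
R7: Y=0.01239 on G[4,1]
R8: Y=0.2445 on G[0,3]
L2: row V2−V3=0, i_L2 at 2,3
R9: Y=0.0007692 on G[4,2]
R10: Y=0.002092 on G[4,0]
I4: z[4]−=1.27, z[1]+=1.27
R11: Y=0.02688 on G[2,3]
V1: row V1−V2=8.3, i_V1 at 1,2
solve → V1=7.366, V2=-0.9338, V3=-0.9338, V4=-0.9338
aux → i_L1=-0.5243, i_L2=-0.3798, i_V1=0.05158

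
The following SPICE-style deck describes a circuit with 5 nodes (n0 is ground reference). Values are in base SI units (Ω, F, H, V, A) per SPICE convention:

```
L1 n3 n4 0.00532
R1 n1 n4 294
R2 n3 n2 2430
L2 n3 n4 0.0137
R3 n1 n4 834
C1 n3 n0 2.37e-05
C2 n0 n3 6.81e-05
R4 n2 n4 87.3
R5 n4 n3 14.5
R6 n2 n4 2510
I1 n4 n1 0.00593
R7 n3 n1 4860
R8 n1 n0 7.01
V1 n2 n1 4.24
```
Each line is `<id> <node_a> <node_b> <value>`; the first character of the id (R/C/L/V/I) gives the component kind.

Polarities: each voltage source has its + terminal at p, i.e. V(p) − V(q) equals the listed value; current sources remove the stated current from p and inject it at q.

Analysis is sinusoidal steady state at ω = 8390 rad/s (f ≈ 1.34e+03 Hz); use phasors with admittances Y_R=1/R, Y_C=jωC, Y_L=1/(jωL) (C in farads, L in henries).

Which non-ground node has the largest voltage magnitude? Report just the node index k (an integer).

Apply KCL at each of the 4 non-ground nodes and solve the resulting linear system.
Node n1: branches {R1, R3, I1, R7, R8, V1} → V_1 = -0.2461+0.01176j
Node n2: branches {R2, R4, R6, V1} → V_2 = 3.994+0.01176j
Node n3: branches {L1, R2, L2, C1, C2, R5, R7} → V_3 = -0.002179-0.04559j
Node n4: branches {L1, R1, L2, R3, R4, R5, R6, I1} → V_4 = 0.4110+0.1159j
Source currents: i(V1)=-0.04411+0.001211j

2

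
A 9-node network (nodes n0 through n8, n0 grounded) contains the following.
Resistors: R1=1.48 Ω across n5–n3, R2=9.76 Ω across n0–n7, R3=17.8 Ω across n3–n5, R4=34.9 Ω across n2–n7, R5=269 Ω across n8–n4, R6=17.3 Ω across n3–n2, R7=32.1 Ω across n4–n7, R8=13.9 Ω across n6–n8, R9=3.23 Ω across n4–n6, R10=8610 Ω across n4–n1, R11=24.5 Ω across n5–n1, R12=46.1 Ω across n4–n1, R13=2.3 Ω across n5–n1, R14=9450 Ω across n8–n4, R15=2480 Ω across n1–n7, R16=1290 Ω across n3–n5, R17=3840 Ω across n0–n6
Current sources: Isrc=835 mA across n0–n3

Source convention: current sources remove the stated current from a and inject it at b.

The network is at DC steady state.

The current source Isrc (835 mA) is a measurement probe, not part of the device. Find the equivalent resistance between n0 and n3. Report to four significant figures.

Element admittances at DC:
  Y(R1) = 0.6757 S between n5,n3
  Y(R2) = 0.1025 S between n0,n7
  Y(R3) = 0.05618 S between n3,n5
  Y(R4) = 0.02865 S between n2,n7
  Y(R5) = 0.003717 S between n8,n4
  Y(R6) = 0.05780 S between n3,n2
  Y(R7) = 0.03115 S between n4,n7
  Y(R8) = 0.07194 S between n6,n8
  Y(R9) = 0.3096 S between n4,n6
  Y(R10) = 0.0001161 S between n4,n1
  Y(R11) = 0.04082 S between n5,n1
  Y(R12) = 0.02169 S between n4,n1
  Y(R13) = 0.4348 S between n5,n1
  Y(R14) = 0.0001058 S between n8,n4
  Y(R15) = 0.0004032 S between n1,n7
  Y(R16) = 0.0007752 S between n3,n5
  Y(R17) = 0.0002604 S between n0,n6
  Isrc: injects 0.835 A into n3 (from n0)
Assemble and solve the 8×8 MNA system:
  V(n1)=33.14  V(n2)=25.61  V(n3)=34.30  V(n4)=18.32  V(n5)=33.84  V(n6)=18.31  V(n7)=8.103  V(n8)=18.31

R_eq = 41.07 Ω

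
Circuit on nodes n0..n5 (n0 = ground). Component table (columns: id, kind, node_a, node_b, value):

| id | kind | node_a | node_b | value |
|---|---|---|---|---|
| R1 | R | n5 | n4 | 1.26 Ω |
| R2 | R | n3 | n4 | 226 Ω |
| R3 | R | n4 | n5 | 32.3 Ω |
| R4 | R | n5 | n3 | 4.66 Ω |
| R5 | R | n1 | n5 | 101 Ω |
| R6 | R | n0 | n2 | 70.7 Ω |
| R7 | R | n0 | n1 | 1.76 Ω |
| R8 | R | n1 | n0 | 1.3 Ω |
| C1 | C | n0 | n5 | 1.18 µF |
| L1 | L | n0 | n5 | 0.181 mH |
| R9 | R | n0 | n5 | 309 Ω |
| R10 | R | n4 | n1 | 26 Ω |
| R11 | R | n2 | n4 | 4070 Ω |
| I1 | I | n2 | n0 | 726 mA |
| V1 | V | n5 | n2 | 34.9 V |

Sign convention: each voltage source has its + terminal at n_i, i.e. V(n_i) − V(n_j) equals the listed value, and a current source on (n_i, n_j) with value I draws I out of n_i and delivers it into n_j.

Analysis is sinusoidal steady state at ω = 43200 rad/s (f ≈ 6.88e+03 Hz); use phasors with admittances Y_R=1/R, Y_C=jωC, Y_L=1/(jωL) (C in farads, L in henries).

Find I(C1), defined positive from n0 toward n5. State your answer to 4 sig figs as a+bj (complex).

MNA unknowns: 5 node voltages V₁..V_5 plus 1 source current (V1)
R1: Y=0.7937+0.000j on G[5,4]
R2: Y=0.004425+0.000j on G[3,4]
R3: Y=0.03096+0.000j on G[4,5]
R4: Y=0.2146+0.000j on G[5,3]
R5: Y=0.009901+0.000j on G[1,5]
R6: Y=0.01414+0.000j on G[0,2]
R7: Y=0.5682+0.000j on G[0,1]
R8: Y=0.7692+0.000j on G[1,0]
C1: Y=0.000+0.05098j on G[0,5]
L1: Y=0.000-0.1279j on G[0,5]
R9: Y=0.003236+0.000j on G[0,5]
R10: Y=0.03846+0.000j on G[4,1]
R11: Y=0.0002457+0.000j on G[2,4]
I1: z[2]−=0.726, z[0]+=0.726
V1: row V5−V2=34.9, i_V1 at 5,2
solve → V1=-0.05003-0.06127j, V2=-36.38-1.818j, V3=-1.475-1.816j, V4=-1.423-1.740j, V5=-1.476-1.818j
aux → i_V1=0.2029-0.02573j

-0.09265+0.07524j A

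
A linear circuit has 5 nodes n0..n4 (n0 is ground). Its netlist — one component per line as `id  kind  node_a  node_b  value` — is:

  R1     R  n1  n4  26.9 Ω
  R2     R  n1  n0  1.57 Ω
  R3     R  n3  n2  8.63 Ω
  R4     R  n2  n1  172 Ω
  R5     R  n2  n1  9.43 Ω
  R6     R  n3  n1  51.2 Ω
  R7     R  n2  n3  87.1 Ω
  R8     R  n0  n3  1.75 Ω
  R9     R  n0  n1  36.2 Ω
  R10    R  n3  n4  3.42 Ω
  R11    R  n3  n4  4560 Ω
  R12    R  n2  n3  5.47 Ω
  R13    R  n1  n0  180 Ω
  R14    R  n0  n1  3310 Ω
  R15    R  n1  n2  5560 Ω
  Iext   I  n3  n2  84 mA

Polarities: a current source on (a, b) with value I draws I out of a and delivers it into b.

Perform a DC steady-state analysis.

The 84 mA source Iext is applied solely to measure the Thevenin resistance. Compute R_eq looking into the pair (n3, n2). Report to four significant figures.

R_eq = 2.527 Ω

Apply KCL at each of the 4 non-ground nodes and solve the resulting linear system.
Node n1: branches {R1, R2, R4, R5, R6, R9, R13, R14, R15} → V_1 = 0.02314
Node n2: branches {R3, R4, R5, R7, R12, R15, Iext} → V_2 = 0.1852
Node n3: branches {R3, R6, R7, R8, R10, R11, R12, Iext} → V_3 = -0.02714
Node n4: branches {R1, R10, R11} → V_4 = -0.02148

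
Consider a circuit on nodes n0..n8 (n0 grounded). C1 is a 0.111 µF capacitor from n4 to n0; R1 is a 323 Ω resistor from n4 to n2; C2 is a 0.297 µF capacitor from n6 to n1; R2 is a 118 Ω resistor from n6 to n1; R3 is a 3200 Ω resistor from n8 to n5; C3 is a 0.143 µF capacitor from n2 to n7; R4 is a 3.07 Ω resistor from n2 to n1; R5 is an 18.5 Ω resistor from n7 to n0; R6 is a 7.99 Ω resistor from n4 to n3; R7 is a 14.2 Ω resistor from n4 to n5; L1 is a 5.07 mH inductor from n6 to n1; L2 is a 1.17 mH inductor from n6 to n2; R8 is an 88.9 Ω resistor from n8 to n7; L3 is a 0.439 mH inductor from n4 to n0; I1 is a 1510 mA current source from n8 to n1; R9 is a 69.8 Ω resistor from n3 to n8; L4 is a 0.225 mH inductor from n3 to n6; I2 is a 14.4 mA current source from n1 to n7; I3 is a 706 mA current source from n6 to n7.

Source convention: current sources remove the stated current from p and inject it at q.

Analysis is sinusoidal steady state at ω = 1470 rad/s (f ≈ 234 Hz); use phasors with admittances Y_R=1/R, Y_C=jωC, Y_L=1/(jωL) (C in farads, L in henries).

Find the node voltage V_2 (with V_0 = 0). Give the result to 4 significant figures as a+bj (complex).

-0.8551+2.048j V

Apply KCL at each of the 8 non-ground nodes and solve the resulting linear system.
Node n1: branches {C2, R2, R4, L1, I1, I2} → V_1 = 2.467+3.099j
Node n2: branches {R1, C3, R4, L2} → V_2 = -0.8551+2.048j
Node n3: branches {R6, R9, L4} → V_3 = -0.2789-0.08089j
Node n4: branches {C1, R1, R6, R7, L3} → V_4 = -0.0005221-0.03585j
Node n5: branches {R3, R7} → V_5 = -0.2569-0.03592j
Node n6: branches {C2, R2, L1, L2, L4, I3} → V_6 = -0.2769+0.1813j
Node n7: branches {C3, R5, R8, I2, I3} → V_7 = 1.028-0.01497j
Node n8: branches {R3, R8, I1, R9} → V_8 = -58.04-0.05170j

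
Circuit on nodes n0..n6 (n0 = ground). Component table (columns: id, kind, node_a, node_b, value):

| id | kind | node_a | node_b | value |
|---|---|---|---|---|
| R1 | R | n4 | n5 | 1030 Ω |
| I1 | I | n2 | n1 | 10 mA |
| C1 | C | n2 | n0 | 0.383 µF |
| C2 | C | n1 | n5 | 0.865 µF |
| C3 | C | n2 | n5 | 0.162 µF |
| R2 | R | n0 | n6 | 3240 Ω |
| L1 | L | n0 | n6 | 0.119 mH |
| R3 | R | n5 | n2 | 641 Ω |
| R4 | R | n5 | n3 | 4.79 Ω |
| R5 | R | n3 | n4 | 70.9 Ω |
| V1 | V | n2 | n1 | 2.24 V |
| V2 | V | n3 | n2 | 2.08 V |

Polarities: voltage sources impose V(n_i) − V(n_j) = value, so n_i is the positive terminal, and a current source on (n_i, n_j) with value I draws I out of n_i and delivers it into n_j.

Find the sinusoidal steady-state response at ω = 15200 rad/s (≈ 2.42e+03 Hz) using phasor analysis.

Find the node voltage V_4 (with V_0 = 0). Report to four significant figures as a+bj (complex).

Element admittances at ω=15200 rad/s:
  Y(R1) = 0.0009709+0.000j S between n4,n5
  I1: injects 0.01 A into n1 (from n2)
  Y(C1) = 0.000+0.005822j S between n2,n0
  Y(C2) = 0.000+0.01315j S between n1,n5
  Y(C3) = 0.000+0.002462j S between n2,n5
  Y(R2) = 0.0003086+0.000j S between n0,n6
  Y(L1) = 0.000-0.5529j S between n0,n6
  Y(R3) = 0.001560+0.000j S between n5,n2
  Y(R4) = 0.2088+0.000j S between n5,n3
  Y(R5) = 0.01410+0.000j S between n3,n4
  V1: constraint V(n2)−V(n1) = 2.24
  V2: constraint V(n3)−V(n2) = 2.08
Assemble and solve the 8×8 MNA system:
  V(n1)=-2.240+0.000j  V(n2)=0.000+0.000j  V(n3)=2.080+0.000j  V(n4)=2.078-0.01870j  V(n5)=2.043-0.2904j  V(n6)=0.000+0.000j
  i(V1)=-0.01382-0.05632j  i(V2)=-0.007721-0.06089j

2.078-0.01870j V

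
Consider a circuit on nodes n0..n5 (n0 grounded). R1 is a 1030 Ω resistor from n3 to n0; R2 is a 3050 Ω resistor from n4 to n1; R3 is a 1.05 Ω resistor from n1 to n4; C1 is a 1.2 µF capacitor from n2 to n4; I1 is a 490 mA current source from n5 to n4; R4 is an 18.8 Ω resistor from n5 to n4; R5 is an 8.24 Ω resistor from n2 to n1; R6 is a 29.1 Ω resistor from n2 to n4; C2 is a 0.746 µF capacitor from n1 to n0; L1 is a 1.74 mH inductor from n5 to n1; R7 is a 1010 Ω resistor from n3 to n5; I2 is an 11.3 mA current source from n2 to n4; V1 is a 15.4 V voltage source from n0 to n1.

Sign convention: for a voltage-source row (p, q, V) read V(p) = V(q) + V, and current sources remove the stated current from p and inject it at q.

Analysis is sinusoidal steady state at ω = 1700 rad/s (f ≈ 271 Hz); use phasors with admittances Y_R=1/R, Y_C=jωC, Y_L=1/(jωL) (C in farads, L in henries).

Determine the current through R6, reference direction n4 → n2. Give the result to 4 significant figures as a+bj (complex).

MNA unknowns: 5 node voltages V₁..V_5 plus 1 source current (V1)
R1: Y=0.0009709+0.000j on G[3,0]
R2: Y=0.0003279+0.000j on G[4,1]
R3: Y=0.9524+0.000j on G[1,4]
C1: Y=0.000+0.002040j on G[2,4]
I1: z[5]−=0.49, z[4]+=0.49
R4: Y=0.05319+0.000j on G[5,4]
R5: Y=0.1214+0.000j on G[2,1]
R6: Y=0.03436+0.000j on G[2,4]
C2: Y=0.000+0.001268j on G[1,0]
L1: Y=0.000-0.3381j on G[5,1]
R7: Y=0.0009901+0.000j on G[3,5]
I2: z[2]−=0.0113, z[4]+=0.0113
V1: row V0−V1=15.4, i_V1 at 0,1
solve → V1=-15.40+0.000j, V2=-15.37-0.009400j, V3=-7.876-0.6670j, V4=-14.93-0.06873j, V5=-15.60-1.321j
aux → i_V1=-0.007647-0.02018j

0.01513-0.002039j A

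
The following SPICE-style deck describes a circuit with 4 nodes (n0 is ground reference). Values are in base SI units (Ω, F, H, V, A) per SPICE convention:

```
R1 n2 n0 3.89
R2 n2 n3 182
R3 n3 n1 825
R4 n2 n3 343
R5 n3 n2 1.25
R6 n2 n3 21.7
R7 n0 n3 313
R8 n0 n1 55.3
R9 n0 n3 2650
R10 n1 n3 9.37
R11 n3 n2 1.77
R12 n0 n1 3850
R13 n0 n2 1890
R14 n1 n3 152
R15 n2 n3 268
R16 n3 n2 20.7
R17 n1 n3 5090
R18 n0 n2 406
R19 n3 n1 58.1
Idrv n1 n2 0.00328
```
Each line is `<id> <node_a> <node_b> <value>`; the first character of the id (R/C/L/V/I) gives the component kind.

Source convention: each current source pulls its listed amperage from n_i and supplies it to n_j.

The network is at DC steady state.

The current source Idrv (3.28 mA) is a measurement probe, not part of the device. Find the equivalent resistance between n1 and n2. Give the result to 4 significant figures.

R_eq = 7.236 Ω

Apply KCL at each of the 3 non-ground nodes and solve the resulting linear system.
Node n1: branches {R3, R8, R10, R12, R14, R17, R19, Idrv} → V_1 = -0.02216
Node n2: branches {R1, R2, R4, R5, R6, R11, R13, R15, R16, R18, Idrv} → V_2 = 0.001569
Node n3: branches {R2, R3, R4, R5, R6, R7, R9, R10, R11, R14, R15, R16, R17, R19} → V_3 = -0.0003832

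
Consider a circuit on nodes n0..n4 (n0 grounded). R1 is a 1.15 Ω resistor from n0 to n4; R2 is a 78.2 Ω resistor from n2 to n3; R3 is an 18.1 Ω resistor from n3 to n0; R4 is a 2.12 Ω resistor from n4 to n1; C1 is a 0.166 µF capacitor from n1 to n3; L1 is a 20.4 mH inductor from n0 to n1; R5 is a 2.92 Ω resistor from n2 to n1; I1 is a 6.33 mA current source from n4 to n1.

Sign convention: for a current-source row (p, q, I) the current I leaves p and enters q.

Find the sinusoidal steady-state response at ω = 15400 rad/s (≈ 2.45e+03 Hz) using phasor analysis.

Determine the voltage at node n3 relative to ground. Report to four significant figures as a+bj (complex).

0.002383+0.0004123j V

MNA unknowns: 4 node voltages V₁..V_4
R1: Y=0.8696+0.000j on G[0,4]
R2: Y=0.01279+0.000j on G[2,3]
R3: Y=0.05525+0.000j on G[3,0]
R4: Y=0.4717+0.000j on G[4,1]
C1: Y=0.000+0.002556j on G[1,3]
L1: Y=0.000-0.003183j on G[0,1]
R5: Y=0.3425+0.000j on G[2,1]
I1: z[4]−=0.00633, z[1]+=0.00633
solve → V1=0.01299+6.071e-05j, V2=0.01261+7.336e-05j, V3=0.002383+0.0004123j, V4=-0.0001516+2.135e-05j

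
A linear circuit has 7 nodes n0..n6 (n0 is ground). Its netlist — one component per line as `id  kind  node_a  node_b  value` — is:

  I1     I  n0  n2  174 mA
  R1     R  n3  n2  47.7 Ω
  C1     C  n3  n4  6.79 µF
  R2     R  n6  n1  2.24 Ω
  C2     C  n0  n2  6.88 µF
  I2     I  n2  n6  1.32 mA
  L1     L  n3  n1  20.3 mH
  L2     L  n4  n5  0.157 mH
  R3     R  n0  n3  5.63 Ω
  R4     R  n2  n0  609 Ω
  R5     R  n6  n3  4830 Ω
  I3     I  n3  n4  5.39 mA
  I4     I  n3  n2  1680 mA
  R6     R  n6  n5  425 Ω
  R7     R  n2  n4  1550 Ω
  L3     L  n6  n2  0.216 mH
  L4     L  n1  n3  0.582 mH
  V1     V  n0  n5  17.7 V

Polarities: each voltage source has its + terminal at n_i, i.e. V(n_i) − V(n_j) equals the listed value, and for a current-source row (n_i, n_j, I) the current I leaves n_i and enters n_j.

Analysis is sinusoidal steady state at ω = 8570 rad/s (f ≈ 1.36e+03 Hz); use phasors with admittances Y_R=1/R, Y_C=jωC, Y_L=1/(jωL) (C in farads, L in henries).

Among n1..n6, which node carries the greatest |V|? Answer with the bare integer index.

4

Apply KCL at each of the 6 non-ground nodes and solve the resulting linear system.
Node n1: branches {R2, L1, L4} → V_1 = 1.453+0.5619j
Node n2: branches {I1, R1, C2, I2, R4, I4, R7, L3} → V_2 = 6.508+2.545j
Node n3: branches {R1, C1, L1, R3, R5, I3, I4, L4} → V_3 = -1.497-7.940j
Node n4: branches {C1, L2, I3, R7} → V_4 = -19.08+0.7064j
Node n5: branches {L2, R6, V1} → V_5 = -17.70+0.000j
Node n6: branches {R2, I2, R5, R6, L3} → V_6 = 5.381-0.8011j
Source currents: i(V1)=-0.5793-1.022j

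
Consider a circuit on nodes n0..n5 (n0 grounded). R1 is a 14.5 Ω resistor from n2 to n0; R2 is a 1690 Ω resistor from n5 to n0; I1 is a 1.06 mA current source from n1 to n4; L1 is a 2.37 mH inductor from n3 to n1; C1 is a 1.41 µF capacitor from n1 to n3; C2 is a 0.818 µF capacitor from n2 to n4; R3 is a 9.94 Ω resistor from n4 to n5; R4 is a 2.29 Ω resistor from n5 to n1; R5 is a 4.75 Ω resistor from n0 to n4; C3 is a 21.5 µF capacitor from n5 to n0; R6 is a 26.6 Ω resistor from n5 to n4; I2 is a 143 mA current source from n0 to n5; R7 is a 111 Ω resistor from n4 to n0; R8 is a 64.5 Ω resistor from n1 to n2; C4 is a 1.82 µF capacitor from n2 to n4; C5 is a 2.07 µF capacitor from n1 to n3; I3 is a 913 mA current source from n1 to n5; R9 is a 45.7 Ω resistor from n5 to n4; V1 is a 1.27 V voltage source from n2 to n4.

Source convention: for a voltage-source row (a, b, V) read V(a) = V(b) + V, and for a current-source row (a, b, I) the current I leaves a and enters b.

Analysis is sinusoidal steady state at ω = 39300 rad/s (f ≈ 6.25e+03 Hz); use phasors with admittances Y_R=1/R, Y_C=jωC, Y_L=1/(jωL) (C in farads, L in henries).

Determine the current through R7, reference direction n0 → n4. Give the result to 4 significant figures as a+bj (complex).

0.002588+0.0005568j A

Apply KCL at each of the 5 non-ground nodes and solve the resulting linear system.
Node n1: branches {I1, L1, C1, R4, R8, C5, I3} → V_1 = -1.967-0.1602j
Node n2: branches {R1, C2, R8, C4, V1} → V_2 = 0.9827-0.06180j
Node n3: branches {L1, C1, C5} → V_3 = -1.967-0.1602j
Node n4: branches {I1, C2, R3, R5, R6, R7, C4, R9, V1} → V_4 = -0.2873-0.06180j
Node n5: branches {R2, R3, R4, C3, R6, I2, I3, R9} → V_5 = 0.02122-0.1637j
Source currents: i(V1)=-0.1135-0.1289j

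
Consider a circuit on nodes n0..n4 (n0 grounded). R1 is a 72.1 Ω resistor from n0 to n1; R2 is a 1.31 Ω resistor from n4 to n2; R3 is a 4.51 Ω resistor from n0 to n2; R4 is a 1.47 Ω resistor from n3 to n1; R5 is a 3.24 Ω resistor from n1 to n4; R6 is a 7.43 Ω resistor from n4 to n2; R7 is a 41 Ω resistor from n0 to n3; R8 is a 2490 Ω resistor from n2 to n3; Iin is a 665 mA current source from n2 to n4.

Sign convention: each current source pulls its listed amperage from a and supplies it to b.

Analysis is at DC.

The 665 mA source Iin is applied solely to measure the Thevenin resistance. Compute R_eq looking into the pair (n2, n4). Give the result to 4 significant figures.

Element admittances at DC:
  Y(R1) = 0.01387 S between n0,n1
  Y(R2) = 0.7634 S between n4,n2
  Y(R3) = 0.2217 S between n0,n2
  Y(R4) = 0.6803 S between n3,n1
  Y(R5) = 0.3086 S between n1,n4
  Y(R6) = 0.1346 S between n4,n2
  Y(R7) = 0.02439 S between n0,n3
  Y(R8) = 0.0004016 S between n2,n3
  Iin: injects 0.665 A into n4 (from n2)
Assemble and solve the 4×4 MNA system:
  V(n1)=0.5554  V(n2)=-0.09368  V(n3)=0.5358  V(n4)=0.6235

R_eq = 1.078 Ω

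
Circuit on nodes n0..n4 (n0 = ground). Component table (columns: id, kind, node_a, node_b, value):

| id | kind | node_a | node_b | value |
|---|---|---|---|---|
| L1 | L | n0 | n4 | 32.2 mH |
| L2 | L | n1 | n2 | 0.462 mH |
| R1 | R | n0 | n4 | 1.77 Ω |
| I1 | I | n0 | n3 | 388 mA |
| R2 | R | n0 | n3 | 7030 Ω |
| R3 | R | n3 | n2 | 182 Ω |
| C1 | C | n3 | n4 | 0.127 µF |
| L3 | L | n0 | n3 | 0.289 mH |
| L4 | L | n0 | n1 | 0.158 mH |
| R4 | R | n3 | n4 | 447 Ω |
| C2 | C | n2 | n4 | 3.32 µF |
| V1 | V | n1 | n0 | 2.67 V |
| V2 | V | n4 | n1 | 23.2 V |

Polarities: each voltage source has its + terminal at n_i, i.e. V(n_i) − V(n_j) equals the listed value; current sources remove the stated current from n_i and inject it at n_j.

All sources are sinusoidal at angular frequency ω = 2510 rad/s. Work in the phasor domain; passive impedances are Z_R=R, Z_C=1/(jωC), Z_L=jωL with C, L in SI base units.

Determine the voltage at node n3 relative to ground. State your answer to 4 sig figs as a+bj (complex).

-0.004017+0.3333j V

Element admittances at ω=2510 rad/s:
  Y(L1) = 0.000-0.01237j S between n0,n4
  Y(L2) = 0.000-0.8624j S between n1,n2
  Y(R1) = 0.5650+0.000j S between n0,n4
  I1: injects 0.388 A into n3 (from n0)
  Y(R2) = 0.0001422+0.000j S between n0,n3
  Y(R3) = 0.005495+0.000j S between n3,n2
  Y(C1) = 0.000+0.0003188j S between n3,n4
  Y(L3) = 0.000-1.379j S between n0,n3
  Y(L4) = 0.000-2.522j S between n0,n1
  Y(R4) = 0.002237+0.000j S between n3,n4
  Y(C2) = 0.000+0.008333j S between n2,n4
  V1: constraint V(n1)−V(n0) = 2.67
  V2: constraint V(n4)−V(n1) = 23.2
Assemble and solve the 6×6 MNA system:
  V(n1)=2.670+0.000j  V(n2)=2.441-0.01573j  V(n3)=-0.004017+0.3333j  V(n4)=25.87+0.000j
  i(V1)=-14.69+7.047j  i(V2)=-14.67+0.1173j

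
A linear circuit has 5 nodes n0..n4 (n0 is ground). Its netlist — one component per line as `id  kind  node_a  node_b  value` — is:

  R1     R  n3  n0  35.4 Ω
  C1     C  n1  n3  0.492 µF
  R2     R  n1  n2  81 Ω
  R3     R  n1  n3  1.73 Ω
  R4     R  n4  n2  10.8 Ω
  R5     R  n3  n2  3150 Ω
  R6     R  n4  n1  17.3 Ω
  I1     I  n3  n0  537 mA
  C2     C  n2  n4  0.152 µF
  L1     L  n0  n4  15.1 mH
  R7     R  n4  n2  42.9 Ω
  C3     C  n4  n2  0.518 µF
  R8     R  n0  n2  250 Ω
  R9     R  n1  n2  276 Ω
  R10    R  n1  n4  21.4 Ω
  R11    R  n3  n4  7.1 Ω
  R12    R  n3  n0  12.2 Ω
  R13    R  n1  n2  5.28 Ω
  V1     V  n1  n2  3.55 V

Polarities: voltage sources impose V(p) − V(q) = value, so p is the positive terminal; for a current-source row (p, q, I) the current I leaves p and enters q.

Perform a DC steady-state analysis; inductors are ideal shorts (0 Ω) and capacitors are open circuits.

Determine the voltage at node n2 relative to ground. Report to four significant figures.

Apply KCL at each of the 4 non-ground nodes and solve the resulting linear system.
Node n1: branches {C1, R2, R3, R6, R9, R10, R13, V1} → V_1 = 0.1290
Node n2: branches {R2, R4, R5, C2, R7, C3, R8, R9, R13, V1} → V_2 = -3.421
Node n3: branches {R1, C1, R3, R5, I1, R11, R12} → V_3 = -0.5588
Node n4: branches {R4, R6, C2, L1, R7, C3, R10, R11} → V_4 = 0.000
Source currents: i(L1)=0.4617, i(V1)=-1.140

-3.421 V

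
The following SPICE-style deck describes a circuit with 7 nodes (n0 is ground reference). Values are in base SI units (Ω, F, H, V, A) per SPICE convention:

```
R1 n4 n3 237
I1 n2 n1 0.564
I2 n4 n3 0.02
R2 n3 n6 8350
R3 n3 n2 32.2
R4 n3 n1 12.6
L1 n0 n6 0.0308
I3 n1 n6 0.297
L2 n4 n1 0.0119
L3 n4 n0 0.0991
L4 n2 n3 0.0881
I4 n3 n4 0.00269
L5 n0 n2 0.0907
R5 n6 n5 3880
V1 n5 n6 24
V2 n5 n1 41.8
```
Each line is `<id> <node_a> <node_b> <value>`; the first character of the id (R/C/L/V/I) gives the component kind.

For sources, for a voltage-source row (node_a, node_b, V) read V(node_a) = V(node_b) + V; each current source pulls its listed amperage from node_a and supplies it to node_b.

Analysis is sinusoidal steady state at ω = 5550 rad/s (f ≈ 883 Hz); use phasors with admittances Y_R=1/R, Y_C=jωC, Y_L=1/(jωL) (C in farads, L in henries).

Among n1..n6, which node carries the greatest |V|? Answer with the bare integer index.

MNA unknowns: 6 node voltages V₁..V_6 plus 2 source currents (V1, V2)
R1: Y=0.004219+0.000j on G[4,3]
I1: z[2]−=0.564, z[1]+=0.564
I2: z[4]−=0.02, z[3]+=0.02
R2: Y=0.0001198+0.000j on G[3,6]
R3: Y=0.03106+0.000j on G[3,2]
R4: Y=0.07937+0.000j on G[3,1]
L1: Y=0.000-0.005850j on G[0,6]
I3: z[1]−=0.297, z[6]+=0.297
L2: Y=0.000-0.01514j on G[4,1]
L3: Y=0.000-0.001818j on G[4,0]
L4: Y=0.000-0.002045j on G[2,3]
I4: z[3]−=0.00269, z[4]+=0.00269
L5: Y=0.000-0.001987j on G[0,2]
R5: Y=0.0002577+0.000j on G[6,5]
V1: row V5−V6=24, i_V1 at 5,6
V2: row V5−V1=41.8, i_V2 at 5,1
solve → V1=-5.827+1.340j, V2=-30.05-2.609j, V3=-12.26+0.4854j, V4=-5.686-1.461j, V5=35.97+1.340j, V6=11.97+1.340j
aux → i_V1=-0.2924-0.06994j, i_V2=0.2863+0.06994j

5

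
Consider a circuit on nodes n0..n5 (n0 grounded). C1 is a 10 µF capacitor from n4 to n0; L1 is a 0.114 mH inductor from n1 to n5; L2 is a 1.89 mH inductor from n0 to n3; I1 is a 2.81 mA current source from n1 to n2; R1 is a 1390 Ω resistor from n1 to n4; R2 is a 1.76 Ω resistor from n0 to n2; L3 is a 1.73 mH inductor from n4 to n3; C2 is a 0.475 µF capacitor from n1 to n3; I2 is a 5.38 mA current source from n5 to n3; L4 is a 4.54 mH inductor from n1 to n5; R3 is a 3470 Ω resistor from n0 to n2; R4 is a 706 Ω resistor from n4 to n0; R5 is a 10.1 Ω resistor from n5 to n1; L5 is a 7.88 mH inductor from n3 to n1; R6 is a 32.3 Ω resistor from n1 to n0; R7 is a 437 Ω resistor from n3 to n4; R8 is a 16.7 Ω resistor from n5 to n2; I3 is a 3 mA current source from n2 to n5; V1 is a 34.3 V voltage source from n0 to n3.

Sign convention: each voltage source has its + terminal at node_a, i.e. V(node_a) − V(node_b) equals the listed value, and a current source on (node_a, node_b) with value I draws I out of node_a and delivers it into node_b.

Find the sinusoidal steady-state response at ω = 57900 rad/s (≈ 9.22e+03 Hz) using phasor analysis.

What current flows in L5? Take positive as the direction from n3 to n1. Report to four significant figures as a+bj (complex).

MNA unknowns: 5 node voltages V₁..V_5 plus 1 source current (V1)
C1: Y=0.000+0.5790j on G[4,0]
L1: Y=0.000-0.1515j on G[1,5]
L2: Y=0.000-0.009138j on G[0,3]
I1: z[1]−=0.00281, z[2]+=0.00281
R1: Y=0.0007194+0.000j on G[1,4]
R2: Y=0.5682+0.000j on G[0,2]
L3: Y=0.000-0.009983j on G[4,3]
C2: Y=0.000+0.02750j on G[1,3]
I2: z[5]−=0.00538, z[3]+=0.00538
L4: Y=0.000-0.003804j on G[1,5]
R3: Y=0.0002882+0.000j on G[0,2]
R4: Y=0.001416+0.000j on G[4,0]
R5: Y=0.09901+0.000j on G[5,1]
L5: Y=0.000-0.002192j on G[3,1]
R6: Y=0.03096+0.000j on G[1,0]
R7: Y=0.002288+0.000j on G[3,4]
R8: Y=0.05988+0.000j on G[5,2]
I3: z[2]−=0.003, z[5]+=0.003
V1: row V0−V3=34.3, i_V1 at 0,3
solve → V1=-2.298-10.88j, V2=-0.3652-0.8182j, V3=-34.30+0.000j, V4=0.5869+0.1454j, V5=-3.829-8.586j
aux → i_V1=-0.3621-0.1486j

0.02385+0.07014j A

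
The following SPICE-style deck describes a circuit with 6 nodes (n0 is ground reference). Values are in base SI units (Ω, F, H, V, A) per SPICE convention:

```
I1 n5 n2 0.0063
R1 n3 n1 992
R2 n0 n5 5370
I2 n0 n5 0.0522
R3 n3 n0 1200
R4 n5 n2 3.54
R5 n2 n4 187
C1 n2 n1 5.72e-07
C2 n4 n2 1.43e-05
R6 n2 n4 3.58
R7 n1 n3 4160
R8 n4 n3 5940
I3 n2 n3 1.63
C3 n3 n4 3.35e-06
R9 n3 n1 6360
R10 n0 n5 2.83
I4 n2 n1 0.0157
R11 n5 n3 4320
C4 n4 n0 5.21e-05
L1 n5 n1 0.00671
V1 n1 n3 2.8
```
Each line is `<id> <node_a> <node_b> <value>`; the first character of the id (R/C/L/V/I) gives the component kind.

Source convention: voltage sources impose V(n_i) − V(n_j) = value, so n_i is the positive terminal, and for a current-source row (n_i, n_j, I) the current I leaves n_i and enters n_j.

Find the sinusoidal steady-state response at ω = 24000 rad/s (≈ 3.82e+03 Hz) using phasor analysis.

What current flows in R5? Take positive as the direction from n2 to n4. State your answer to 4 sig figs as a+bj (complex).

MNA unknowns: 5 node voltages V₁..V_5 plus 1 source current (V1)
I1: z[5]−=0.0063, z[2]+=0.0063
R1: Y=0.001008+0.000j on G[3,1]
R2: Y=0.0001862+0.000j on G[0,5]
I2: z[0]−=0.0522, z[5]+=0.0522
R3: Y=0.0008333+0.000j on G[3,0]
R4: Y=0.2825+0.000j on G[5,2]
R5: Y=0.005348+0.000j on G[2,4]
C1: Y=0.000+0.01373j on G[2,1]
C2: Y=0.000+0.3432j on G[4,2]
R6: Y=0.2793+0.000j on G[2,4]
R7: Y=0.0002404+0.000j on G[1,3]
R8: Y=0.0001684+0.000j on G[4,3]
I3: z[2]−=1.63, z[3]+=1.63
C3: Y=0.000+0.08040j on G[3,4]
R9: Y=0.0001572+0.000j on G[3,1]
R10: Y=0.3534+0.000j on G[0,5]
I4: z[2]−=0.0157, z[1]+=0.0157
R11: Y=0.0002315+0.000j on G[5,3]
C4: Y=0.000+1.250j on G[4,0]
L1: Y=0.000-0.006210j on G[5,1]
V1: row V1−V3=2.8, i_V1 at 1,3
solve → V1=2.458-18.85j, V2=-1.971+1.325j, V3=-0.3421-18.85j, V4=-0.1423-0.3226j, V5=-0.9924+0.5476j
aux → i_V1=-0.1447-0.03938j

-0.009780+0.008809j A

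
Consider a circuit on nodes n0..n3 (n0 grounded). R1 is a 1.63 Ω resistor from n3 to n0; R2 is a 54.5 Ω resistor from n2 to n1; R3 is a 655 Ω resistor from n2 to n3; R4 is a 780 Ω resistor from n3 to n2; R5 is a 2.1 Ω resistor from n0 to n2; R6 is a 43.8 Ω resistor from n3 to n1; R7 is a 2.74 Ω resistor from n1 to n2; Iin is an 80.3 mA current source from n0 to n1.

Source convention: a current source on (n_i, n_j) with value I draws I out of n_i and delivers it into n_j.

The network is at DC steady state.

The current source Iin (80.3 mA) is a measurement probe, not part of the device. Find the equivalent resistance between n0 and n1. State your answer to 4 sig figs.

Element admittances at DC:
  Y(R1) = 0.6135 S between n3,n0
  Y(R2) = 0.01835 S between n2,n1
  Y(R3) = 0.001527 S between n2,n3
  Y(R4) = 0.001282 S between n3,n2
  Y(R5) = 0.4762 S between n0,n2
  Y(R6) = 0.02283 S between n3,n1
  Y(R7) = 0.3650 S between n1,n2
  Iin: injects 0.0803 A into n1 (from n0)
Assemble and solve the 3×3 MNA system:
  V(n1)=0.3419  V(n2)=0.1520  V(n3)=0.01288

R_eq = 4.258 Ω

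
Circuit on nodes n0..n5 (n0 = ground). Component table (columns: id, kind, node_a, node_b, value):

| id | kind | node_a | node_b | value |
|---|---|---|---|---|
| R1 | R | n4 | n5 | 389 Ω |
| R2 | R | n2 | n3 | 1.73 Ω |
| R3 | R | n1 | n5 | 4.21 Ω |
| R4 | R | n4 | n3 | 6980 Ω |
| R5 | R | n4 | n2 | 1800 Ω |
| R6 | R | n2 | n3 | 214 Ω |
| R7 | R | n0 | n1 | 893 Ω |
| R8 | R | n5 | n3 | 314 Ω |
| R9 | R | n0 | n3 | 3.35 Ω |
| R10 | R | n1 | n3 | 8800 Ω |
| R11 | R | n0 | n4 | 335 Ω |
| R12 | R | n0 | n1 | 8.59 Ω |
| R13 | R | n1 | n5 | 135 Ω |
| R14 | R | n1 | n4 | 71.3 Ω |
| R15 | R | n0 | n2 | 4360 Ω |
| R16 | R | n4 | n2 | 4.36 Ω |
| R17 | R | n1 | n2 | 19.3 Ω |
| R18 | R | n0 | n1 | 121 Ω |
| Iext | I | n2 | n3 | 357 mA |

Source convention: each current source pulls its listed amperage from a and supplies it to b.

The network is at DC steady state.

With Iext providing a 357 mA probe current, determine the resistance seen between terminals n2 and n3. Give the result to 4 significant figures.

R_eq = 1.603 Ω

Element admittances at DC:
  Y(R1) = 0.002571 S between n4,n5
  Y(R2) = 0.5780 S between n2,n3
  Y(R3) = 0.2375 S between n1,n5
  Y(R4) = 0.0001433 S between n4,n3
  Y(R5) = 0.0005556 S between n4,n2
  Y(R6) = 0.004673 S between n2,n3
  Y(R7) = 0.001120 S between n0,n1
  Y(R8) = 0.003185 S between n5,n3
  Y(R9) = 0.2985 S between n0,n3
  Y(R10) = 0.0001136 S between n1,n3
  Y(R11) = 0.002985 S between n0,n4
  Y(R12) = 0.1164 S between n0,n1
  Y(R13) = 0.007407 S between n1,n5
  Y(R14) = 0.01403 S between n1,n4
  Y(R15) = 0.0002294 S between n0,n2
  Y(R16) = 0.2294 S between n4,n2
  Y(R17) = 0.05181 S between n1,n2
  Y(R18) = 0.008264 S between n0,n1
  Iext: injects 0.357 A into n3 (from n2)
Assemble and solve the 5×5 MNA system:
  V(n1)=-0.1683  V(n2)=-0.4963  V(n3)=0.07597  V(n4)=-0.4682  V(n5)=-0.1682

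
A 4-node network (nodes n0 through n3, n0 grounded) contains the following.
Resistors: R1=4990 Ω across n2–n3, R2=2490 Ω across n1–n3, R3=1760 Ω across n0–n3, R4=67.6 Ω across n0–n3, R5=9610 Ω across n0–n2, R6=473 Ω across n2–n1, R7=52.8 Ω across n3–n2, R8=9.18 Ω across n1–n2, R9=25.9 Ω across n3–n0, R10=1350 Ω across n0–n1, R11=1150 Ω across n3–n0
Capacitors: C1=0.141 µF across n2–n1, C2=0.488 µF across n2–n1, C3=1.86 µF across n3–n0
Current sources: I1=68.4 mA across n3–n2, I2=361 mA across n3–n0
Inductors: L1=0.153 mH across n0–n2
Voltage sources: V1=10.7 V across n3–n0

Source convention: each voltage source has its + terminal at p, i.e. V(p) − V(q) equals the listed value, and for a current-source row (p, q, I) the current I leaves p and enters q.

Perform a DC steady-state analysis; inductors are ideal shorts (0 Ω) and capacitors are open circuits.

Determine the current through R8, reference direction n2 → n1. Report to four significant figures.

-0.004172 A

Element admittances at DC:
  Y(R1) = 0.0002004 S between n2,n3
  Y(R2) = 0.0004016 S between n1,n3
  Y(R3) = 0.0005682 S between n0,n3
  Y(C1) = 0.000 S between n2,n1
  I1: injects 0.0684 A into n2 (from n3)
  Y(R4) = 0.01479 S between n0,n3
  L1: short n0↔n2 (DC inductor)
  Y(R5) = 0.0001041 S between n0,n2
  Y(C2) = 0.000 S between n2,n1
  Y(R6) = 0.002114 S between n2,n1
  Y(C3) = 0.000 S between n3,n0
  Y(R7) = 0.01894 S between n3,n2
  Y(R8) = 0.1089 S between n1,n2
  Y(R9) = 0.03861 S between n3,n0
  Y(R10) = 0.0007407 S between n0,n1
  Y(R11) = 0.0008696 S between n3,n0
  I2: injects 0.361 A into n0 (from n3)
  V1: constraint V(n3)−V(n0) = 10.7
Assemble and solve the 5×5 MNA system:
  V(n1)=0.03830  V(n2)=0.000  V(n3)=10.70
  i(L1)=-0.2774  i(V1)=-1.225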